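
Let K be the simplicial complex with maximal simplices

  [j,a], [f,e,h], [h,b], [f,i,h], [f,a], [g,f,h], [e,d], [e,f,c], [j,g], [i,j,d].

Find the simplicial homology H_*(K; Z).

Take the total order a < b < c < d < e < f < g < h < i < j on the vertex set. Then K (dimension 2) consists of the simplices:

  0-simplices (10): a, b, c, d, e, f, g, h, i, j
  1-simplices (17): af, aj, bh, ce, cf, de, di, dj, ef, eh, fg, fh, fi, gh, gj, hi, ij
  2-simplices (5): cef, dij, efh, fgh, fhi

Hence C_0 ≅ Z^10, C_1 ≅ Z^17, C_2 ≅ Z^5.

The boundary map ∂_1: C_1 → C_0 is given by ∂[p,q] = [q] − [p]. For instance
  ∂aj = j − a.
The 10×17 boundary matrix has rank 9 and Smith normal form diag(1,1,1,1,1,1,1,1,1).

The boundary map ∂_2: C_2 → C_1 sends each 2-simplex [p,q,r] to [q,r] − [p,r] + [p,q]. For instance
  ∂fgh = gh − fh + fg,
  ∂fhi = hi − fi + fh.
This gives a 17×5 integer matrix of rank 5; reducing to Smith normal form yields diagonal entries (1,1,1,1,1).

Reading off H_k = ker ∂_k / im ∂_{k+1}:

  H_0: rank C_0 − rank ∂_1 = 10 − 9 = 1, and the invariant factors of ∂_1 are all 1, so H_0 ≅ Z.
  H_1: rank ker ∂_1 − rank ∂_2 = (17 − 9) − 5 = 3, and the invariant factors of ∂_2 are all 1, so H_1 ≅ Z^3.
  H_2: rank ker ∂_2 − rank ∂_3 = (5 − 5) − 0 = 0, and there is no ∂_3, so H_2 ≅ 0.

As a check, the Euler characteristic is 10 − 17 + 5 = -2, which agrees with 1 − 3 + 0 = -2.

H_0 ≅ Z,  H_1 ≅ Z^3,  H_2 = 0.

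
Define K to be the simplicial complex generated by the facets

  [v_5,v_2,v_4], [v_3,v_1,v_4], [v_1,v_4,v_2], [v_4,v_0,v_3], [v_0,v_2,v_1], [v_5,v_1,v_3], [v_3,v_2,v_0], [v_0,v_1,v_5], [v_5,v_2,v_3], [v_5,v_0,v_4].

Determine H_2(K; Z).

We work with the vertex ordering v_0 < v_1 < v_2 < v_3 < v_4 < v_5. The simplices of K, each written with vertices in increasing order, are:

  0-simplices (6): [v_0], [v_1], [v_2], [v_3], [v_4], [v_5]
  1-simplices (15): (15 of them)
  2-simplices (10): [v_0,v_1,v_2], [v_0,v_1,v_5], [v_0,v_2,v_3], [v_0,v_3,v_4], [v_0,v_4,v_5], [v_1,v_2,v_4], [v_1,v_3,v_4], [v_1,v_3,v_5], [v_2,v_3,v_5], [v_2,v_4,v_5]

Hence C_0 ≅ Z^6, C_1 ≅ Z^15, C_2 ≅ Z^10.

The boundary map ∂_1: C_1 → C_0 maps an edge to its endpoints' difference, ∂[p,q] = q − p. For instance
  ∂[v_1,v_3] = [v_3] − [v_1].
This gives a 6×15 integer matrix of rank 5; reducing to Smith normal form yields diagonal entries (1,1,1,1,1).

Boundary ∂_2: C_2 → C_1 acts by ∂[p,q,r] = [q,r] − [p,r] + [p,q]. For instance
  ∂[v_0,v_1,v_2] = [v_1,v_2] − [v_0,v_2] + [v_0,v_1],
  ∂[v_0,v_2,v_3] = [v_2,v_3] − [v_0,v_3] + [v_0,v_2].
This gives a 15×10 integer matrix of rank 10; reducing to Smith normal form yields diagonal entries (1,1,1,1,1,1,1,1,1,2).

From H_k ≅ ker(∂_k) / im(∂_{k+1}) we obtain:

  H_2: rank ker ∂_2 − rank ∂_3 = (10 − 10) − 0 = 0, and there is no ∂_3, so H_2 = 0.

H_2 = 0.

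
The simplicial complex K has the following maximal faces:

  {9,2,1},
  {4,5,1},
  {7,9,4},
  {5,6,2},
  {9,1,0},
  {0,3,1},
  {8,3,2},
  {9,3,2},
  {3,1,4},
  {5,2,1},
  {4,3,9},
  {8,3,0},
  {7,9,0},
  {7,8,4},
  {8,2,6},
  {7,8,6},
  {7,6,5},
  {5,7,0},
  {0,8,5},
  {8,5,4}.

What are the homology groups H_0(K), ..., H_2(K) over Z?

Take the total order 0 < 1 < 2 < 3 < 4 < 5 < 6 < 7 < 8 < 9 on the vertex set. Then K (dimension 2) consists of the simplices:

  0-simplices (10): [0], [1], [2], [3], [4], [5], [6], [7], [8], [9]
  1-simplices (30): (30 of them)
  2-simplices (20): (20 of them)

Hence C_0 ≅ Z^10, C_1 ≅ Z^30, C_2 ≅ Z^20.

∂_1: C_1 → C_0 is given by ∂[p,q] = [q] − [p].
The 10×30 boundary matrix has rank 9 and Smith normal form diag(1,1,1,1,1,1,1,1,1).

∂_2: C_2 → C_1 acts by ∂[p,q,r] = [q,r] − [p,r] + [p,q]. For instance
  ∂[4,7,9] = [7,9] − [4,9] + [4,7],
  ∂[0,1,9] = [1,9] − [0,9] + [0,1].
As a 30×20 matrix over Z this has rank 20, with invariant factors (1,1,1,1,1,1,1,1,1,1,1,1,1,1,1,1,1,1,1,2).

Computing H_k = (kernel of ∂_k) / (image of ∂_{k+1}):

  H_0: rank C_0 − rank ∂_1 = 10 − 9 = 1, and the invariant factors of ∂_1 are all 1, so H_0 ≅ Z.
  H_1: rank ker ∂_1 − rank ∂_2 = (30 − 9) − 20 = 1, and ∂_2 has invariant factor 2 > 1, so H_1 ≅ Z ⊕ Z/2.
  H_2: rank ker ∂_2 − rank ∂_3 = (20 − 20) − 0 = 0, and there is no ∂_3, so H_2 ≅ 0.

H_0 = Z,  H_1 = Z ⊕ Z/2,  H_2 = 0.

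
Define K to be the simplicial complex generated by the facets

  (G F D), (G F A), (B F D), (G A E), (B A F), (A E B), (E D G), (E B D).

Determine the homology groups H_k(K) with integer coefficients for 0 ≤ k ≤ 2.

H_0 ≅ Z,  H_1 = 0,  H_2 ≅ Z.

Take the total order A < B < D < E < F < G on the vertex set. Then K (dimension 2) consists of the simplices:

  0-simplices (6): A, B, D, E, F, G
  1-simplices (12): AB, AE, AF, AG, BD, BE, BF, DE, DF, DG, EG, FG
  2-simplices (8): ABE, ABF, AEG, AFG, BDE, BDF, DEG, DFG

giving chain groups C_0 ≅ Z^6, C_1 ≅ Z^12, C_2 ≅ Z^8.

The boundary map ∂_1: C_1 → C_0 sends each edge [p,q] (with p < q) to q − p.
This gives a 6×12 integer matrix of rank 5; reducing to Smith normal form yields diagonal entries (1,1,1,1,1).

The boundary map ∂_2: C_2 → C_1 acts by ∂[p,q,r] = [q,r] − [p,r] + [p,q]. For instance
  ∂AFG = FG − AG + AF,
  ∂ABE = BE − AE + AB.
The 12×8 boundary matrix has rank 7 and Smith normal form diag(1,1,1,1,1,1,1).

Computing H_k = (kernel of ∂_k) / (image of ∂_{k+1}):

  H_0: rank C_0 − rank ∂_1 = 6 − 5 = 1, and the invariant factors of ∂_1 are all 1, so H_0 = Z.
  H_1: rank ker ∂_1 − rank ∂_2 = (12 − 5) − 7 = 0, and the invariant factors of ∂_2 are all 1, so H_1 = 0.
  H_2: rank ker ∂_2 − rank ∂_3 = (8 − 7) − 0 = 1, and there is no ∂_3, so H_2 = Z.

As a check, the Euler characteristic is 6 − 12 + 8 = 2, which agrees with 1 − 0 + 1 = 2.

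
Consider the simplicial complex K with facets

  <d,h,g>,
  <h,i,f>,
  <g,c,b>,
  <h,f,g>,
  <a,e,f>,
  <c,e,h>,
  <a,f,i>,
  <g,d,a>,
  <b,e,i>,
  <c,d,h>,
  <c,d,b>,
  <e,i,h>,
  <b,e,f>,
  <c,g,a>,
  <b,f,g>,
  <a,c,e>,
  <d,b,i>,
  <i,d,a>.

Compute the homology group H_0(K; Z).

H_0 ≅ Z.

Fix the vertex order a < b < c < d < e < f < g < h < i and write every simplex with vertices in increasing order. Then dim K = 2 and the simplices of K are:

  0-simplices (9): a, b, c, d, e, f, g, h, i
  1-simplices (27): ac, ad, ae, af, ag, ai, bc, bd, be, bf, bg, bi, cd, ce, cg, ch, dg, dh, di, ef, eh, ei, fg, fh, fi, gh, hi
  2-simplices (18): ace, acg, adg, adi, aef, afi, bcd, bcg, bdi, bef, bei, bfg, cdh, ceh, dgh, ehi, fgh, fhi

giving chain groups C_0 ≅ Z^9, C_1 ≅ Z^27, C_2 ≅ Z^18.

∂_1: C_1 → C_0 sends each edge [p,q] (with p < q) to q − p. For instance
  ∂gh = h − g.
As a 9×27 matrix over Z this has rank 8, with invariant factors (1,1,1,1,1,1,1,1).

∂_2: C_2 → C_1 maps a triangle to the signed sum of its edges. For instance
  ∂bdi = di − bi + bd,
  ∂bfg = fg − bg + bf.
The 27×18 boundary matrix has rank 18 and Smith normal form diag(1,1,1,1,1,1,1,1,1,1,1,1,1,1,1,1,1,2).

From H_k ≅ ker(∂_k) / im(∂_{k+1}) we obtain:

  H_0: rank C_0 − rank ∂_1 = 9 − 8 = 1, and the invariant factors of ∂_1 are all 1, so H_0 = Z.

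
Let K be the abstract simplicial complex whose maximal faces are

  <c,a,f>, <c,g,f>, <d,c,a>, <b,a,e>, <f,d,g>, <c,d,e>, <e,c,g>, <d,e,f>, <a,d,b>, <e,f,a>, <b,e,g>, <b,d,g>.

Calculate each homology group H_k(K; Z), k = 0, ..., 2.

Take the total order a < b < c < d < e < f < g on the vertex set. Then K (dimension 2) consists of the simplices:

  0-simplices (7): a, b, c, d, e, f, g
  1-simplices (18): ab, ac, ad, ae, af, bd, be, bg, cd, ce, cf, cg, de, df, dg, ef, eg, fg
  2-simplices (12): abd, abe, acd, acf, aef, bdg, beg, cde, ceg, cfg, def, dfg

Hence C_0 ≅ Z^7, C_1 ≅ Z^18, C_2 ≅ Z^12.

Boundary ∂_1: C_1 → C_0 sends each edge [p,q] (with p < q) to q − p.
This gives a 7×18 integer matrix of rank 6; reducing to Smith normal form yields diagonal entries (1,1,1,1,1,1).

∂_2: C_2 → C_1 maps a triangle to the signed sum of its edges. For instance
  ∂aef = ef − af + ae,
  ∂dfg = fg − dg + df.
The 18×12 boundary matrix has rank 12 and Smith normal form diag(1,1,1,1,1,1,1,1,1,1,1,2).

From H_k ≅ ker(∂_k) / im(∂_{k+1}) we obtain:

  H_0: rank C_0 − rank ∂_1 = 7 − 6 = 1, and the invariant factors of ∂_1 are all 1, so H_0 ≅ Z.
  H_1: rank ker ∂_1 − rank ∂_2 = (18 − 6) − 12 = 0, and ∂_2 has invariant factor 2 > 1, so H_1 ≅ Z/2Z.
  H_2: rank ker ∂_2 − rank ∂_3 = (12 − 12) − 0 = 0, and there is no ∂_3, so H_2 ≅ 0.

H_0 ≅ Z,  H_1 ≅ Z/2Z,  H_2 = 0.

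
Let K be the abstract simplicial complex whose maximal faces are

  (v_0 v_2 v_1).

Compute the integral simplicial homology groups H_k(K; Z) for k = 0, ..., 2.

H_0 ≅ Z,  H_1 = 0,  H_2 = 0.

Fix the vertex order v_0 < v_1 < v_2 and write every simplex with vertices in increasing order. Then dim K = 2 and the simplices of K are:

  0-simplices (3): [v_0], [v_1], [v_2]
  1-simplices (3): [v_0,v_1], [v_0,v_2], [v_1,v_2]
  2-simplices (1): [v_0,v_1,v_2]

Hence C_0 ≅ Z^3, C_1 ≅ Z^3, C_2 ≅ Z^1.

∂_1: C_1 → C_0 maps an edge to its endpoints' difference, ∂[p,q] = q − p.
This gives a 3×3 integer matrix of rank 2; reducing to Smith normal form yields diagonal entries (1,1).

∂_2: C_2 → C_1 sends each 2-simplex [p,q,r] to [q,r] − [p,r] + [p,q]. For instance
  ∂[v_0,v_1,v_2] = [v_1,v_2] − [v_0,v_2] + [v_0,v_1].
The 3×1 boundary matrix has rank 1 and Smith normal form diag(1).

Reading off H_k = ker ∂_k / im ∂_{k+1}:

  H_0: rank C_0 − rank ∂_1 = 3 − 2 = 1, and the invariant factors of ∂_1 are all 1, so H_0 = Z.
  H_1: rank ker ∂_1 − rank ∂_2 = (3 − 2) − 1 = 0, and the invariant factors of ∂_2 are all 1, so H_1 = 0.
  H_2: rank ker ∂_2 − rank ∂_3 = (1 − 1) − 0 = 0, and there is no ∂_3, so H_2 = 0.

As a check, the Euler characteristic is 3 − 3 + 1 = 1, which agrees with 1 − 0 + 0 = 1.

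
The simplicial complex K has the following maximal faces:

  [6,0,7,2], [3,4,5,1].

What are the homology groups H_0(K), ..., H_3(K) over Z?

H_0 = Z^2,  H_1 = 0,  H_2 = 0,  H_3 = 0.

Order the vertices as 0 < 1 < 2 < 3 < 4 < 5 < 6 < 7. Listing each simplex with vertices in this order, K has dimension 3 with simplices:

  0-simplices (8): [0], [1], [2], [3], [4], [5], [6], [7]
  1-simplices (12): [0,2], [0,6], [0,7], [1,3], [1,4], [1,5], [2,6], [2,7], [3,4], [3,5], [4,5], [6,7]
  2-simplices (8): [0,2,6], [0,2,7], [0,6,7], [1,3,4], [1,3,5], [1,4,5], [2,6,7], [3,4,5]
  3-simplices (2): [0,2,6,7], [1,3,4,5]

giving chain groups C_0 ≅ Z^8, C_1 ≅ Z^12, C_2 ≅ Z^8, C_3 ≅ Z^2.

Boundary ∂_1: C_1 → C_0 sends each edge [p,q] (with p < q) to q − p. For instance
  ∂[0,7] = [7] − [0].
This gives a 8×12 integer matrix of rank 6; reducing to Smith normal form yields diagonal entries (1,1,1,1,1,1).

The boundary map ∂_2: C_2 → C_1 maps a triangle to the signed sum of its edges. For instance
  ∂[1,4,5] = [4,5] − [1,5] + [1,4],
  ∂[0,2,6] = [2,6] − [0,6] + [0,2].
The resulting 12×8 matrix has rank 6, and its Smith normal form has invariant factors (1,1,1,1,1,1).

∂_3: C_3 → C_2 sends each 3-simplex σ to the alternating sum Σ_i (−1)^i (σ with its i-th vertex removed). For instance
  ∂[1,3,4,5] = [3,4,5] − [1,4,5] + [1,3,5] − [1,3,4],
  ∂[0,2,6,7] = [2,6,7] − [0,6,7] + [0,2,7] − [0,2,6].
As a 8×2 matrix over Z this has rank 2, with invariant factors (1,1).

Now H_k = ker ∂_k / im ∂_{k+1}, so:

  H_0: rank C_0 − rank ∂_1 = 8 − 6 = 2, and the invariant factors of ∂_1 are all 1, so H_0 ≅ Z^2.
  H_1: rank ker ∂_1 − rank ∂_2 = (12 − 6) − 6 = 0, and the invariant factors of ∂_2 are all 1, so H_1 ≅ 0.
  H_2: rank ker ∂_2 − rank ∂_3 = (8 − 6) − 2 = 0, and the invariant factors of ∂_3 are all 1, so H_2 ≅ 0.
  H_3: rank ker ∂_3 − rank ∂_4 = (2 − 2) − 0 = 0, and there is no ∂_4, so H_3 ≅ 0.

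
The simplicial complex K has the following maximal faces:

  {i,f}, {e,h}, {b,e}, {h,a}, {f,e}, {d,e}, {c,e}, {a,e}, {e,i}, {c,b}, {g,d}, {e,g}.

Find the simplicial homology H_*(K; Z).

Take the total order a < b < c < d < e < f < g < h < i on the vertex set. Then K (dimension 1) consists of the simplices:

  0-simplices (9): a, b, c, d, e, f, g, h, i
  1-simplices (12): ae, ah, bc, be, ce, de, dg, ef, eg, eh, ei, fi

Hence C_0 ≅ Z^9, C_1 ≅ Z^12.

∂_1: C_1 → C_0 is given by ∂[p,q] = [q] − [p]. For instance
  ∂ah = h − a.
This gives a 9×12 integer matrix of rank 8; reducing to Smith normal form yields diagonal entries (1,1,1,1,1,1,1,1).

Computing H_k = (kernel of ∂_k) / (image of ∂_{k+1}):

  H_0: rank C_0 − rank ∂_1 = 9 − 8 = 1, and the invariant factors of ∂_1 are all 1, so H_0 = Z.
  H_1: rank ker ∂_1 − rank ∂_2 = (12 − 8) − 0 = 4, and there is no ∂_2, so H_1 = Z^4.

H_0 ≅ Z,  H_1 ≅ Z^4.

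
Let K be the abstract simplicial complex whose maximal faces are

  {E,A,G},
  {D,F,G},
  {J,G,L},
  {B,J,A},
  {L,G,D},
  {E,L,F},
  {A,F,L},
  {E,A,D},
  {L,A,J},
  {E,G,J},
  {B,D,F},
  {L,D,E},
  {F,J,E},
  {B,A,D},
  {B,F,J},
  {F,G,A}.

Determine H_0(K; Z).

Take the total order A < B < D < E < F < G < J < L on the vertex set. Then K (dimension 2) consists of the simplices:

  0-simplices (8): A, B, D, E, F, G, J, L
  1-simplices (24): AB, AD, AE, AF, AG, AJ, AL, BD, BF, BJ, DE, DF, DG, DL, EF, EG, EJ, EL, FG, FJ, FL, GJ, GL, JL
  2-simplices (16): ABD, ABJ, ADE, AEG, AFG, AFL, AJL, BDF, BFJ, DEL, DFG, DGL, EFJ, EFL, EGJ, GJL

giving chain groups C_0 ≅ Z^8, C_1 ≅ Z^24, C_2 ≅ Z^16.

∂_1: C_1 → C_0 sends each edge [p,q] (with p < q) to q − p.
As a 8×24 matrix over Z this has rank 7, with invariant factors (1,1,1,1,1,1,1).

∂_2: C_2 → C_1 maps a triangle to the signed sum of its edges. For instance
  ∂BDF = DF − BF + BD,
  ∂AFG = FG − AG + AF.
This gives a 24×16 integer matrix of rank 15; reducing to Smith normal form yields diagonal entries (1,1,1,1,1,1,1,1,1,1,1,1,1,1,1).

Computing H_k = (kernel of ∂_k) / (image of ∂_{k+1}):

  H_0: rank C_0 − rank ∂_1 = 8 − 7 = 1, and the invariant factors of ∂_1 are all 1, so H_0 = Z.

H_0 = Z.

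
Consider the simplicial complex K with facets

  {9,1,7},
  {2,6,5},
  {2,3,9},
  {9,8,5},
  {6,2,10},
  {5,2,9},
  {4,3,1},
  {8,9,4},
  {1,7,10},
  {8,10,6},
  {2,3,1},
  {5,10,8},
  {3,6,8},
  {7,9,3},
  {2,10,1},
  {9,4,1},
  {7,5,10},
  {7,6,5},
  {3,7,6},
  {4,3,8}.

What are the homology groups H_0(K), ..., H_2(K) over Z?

H_0 ≅ Z,  H_1 ≅ Z ⊕ Z/2,  H_2 = 0.

Fix the vertex order 1 < 2 < 3 < 4 < 5 < 6 < 7 < 8 < 9 < 10 and write every simplex with vertices in increasing order. Then dim K = 2 and the simplices of K are:

  0-simplices (10): [1], [2], [3], [4], [5], [6], [7], [8], [9], [10]
  1-simplices (30): (30 of them)
  2-simplices (20): (20 of them)

Hence C_0 ≅ Z^10, C_1 ≅ Z^30, C_2 ≅ Z^20.

The boundary map ∂_1: C_1 → C_0 sends each edge [p,q] (with p < q) to q − p. For instance
  ∂[1,4] = [4] − [1].
The resulting 10×30 matrix has rank 9, and its Smith normal form has invariant factors (1,1,1,1,1,1,1,1,1).

The boundary map ∂_2: C_2 → C_1 maps a triangle to the signed sum of its edges. For instance
  ∂[2,5,9] = [5,9] − [2,9] + [2,5],
  ∂[5,8,10] = [8,10] − [5,10] + [5,8].
This gives a 30×20 integer matrix of rank 20; reducing to Smith normal form yields diagonal entries (1,1,1,1,1,1,1,1,1,1,1,1,1,1,1,1,1,1,1,2).

Now H_k = ker ∂_k / im ∂_{k+1}, so:

  H_0: rank C_0 − rank ∂_1 = 10 − 9 = 1, and the invariant factors of ∂_1 are all 1, so H_0 ≅ Z.
  H_1: rank ker ∂_1 − rank ∂_2 = (30 − 9) − 20 = 1, and ∂_2 has invariant factor 2 > 1, so H_1 ≅ Z ⊕ Z/2.
  H_2: rank ker ∂_2 − rank ∂_3 = (20 − 20) − 0 = 0, and there is no ∂_3, so H_2 ≅ 0.

As a check, the Euler characteristic is 10 − 30 + 20 = 0, which agrees with 1 − 1 + 0 = 0.
(K is a triangulation of the Klein bottle.)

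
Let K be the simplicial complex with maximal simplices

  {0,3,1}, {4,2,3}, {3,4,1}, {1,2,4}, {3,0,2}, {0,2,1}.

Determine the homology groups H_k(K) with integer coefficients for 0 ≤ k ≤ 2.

Fix the vertex order 0 < 1 < 2 < 3 < 4 and write every simplex with vertices in increasing order. Then dim K = 2 and the simplices of K are:

  0-simplices (5): [0], [1], [2], [3], [4]
  1-simplices (9): [0,1], [0,2], [0,3], [1,2], [1,3], [1,4], [2,3], [2,4], [3,4]
  2-simplices (6): [0,1,2], [0,1,3], [0,2,3], [1,2,4], [1,3,4], [2,3,4]

Hence C_0 ≅ Z^5, C_1 ≅ Z^9, C_2 ≅ Z^6.

The boundary map ∂_1: C_1 → C_0 sends each edge [p,q] (with p < q) to q − p.
The resulting 5×9 matrix has rank 4, and its Smith normal form has invariant factors (1,1,1,1).

The boundary map ∂_2: C_2 → C_1 acts by ∂[p,q,r] = [q,r] − [p,r] + [p,q]. For instance
  ∂[0,1,3] = [1,3] − [0,3] + [0,1],
  ∂[1,2,4] = [2,4] − [1,4] + [1,2].
This gives a 9×6 integer matrix of rank 5; reducing to Smith normal form yields diagonal entries (1,1,1,1,1).

Reading off H_k = ker ∂_k / im ∂_{k+1}:

  H_0: rank C_0 − rank ∂_1 = 5 − 4 = 1, and the invariant factors of ∂_1 are all 1, so H_0 ≅ Z.
  H_1: rank ker ∂_1 − rank ∂_2 = (9 − 4) − 5 = 0, and the invariant factors of ∂_2 are all 1, so H_1 ≅ 0.
  H_2: rank ker ∂_2 − rank ∂_3 = (6 − 5) − 0 = 1, and there is no ∂_3, so H_2 ≅ Z.

H_0 ≅ Z,  H_1 = 0,  H_2 ≅ Z.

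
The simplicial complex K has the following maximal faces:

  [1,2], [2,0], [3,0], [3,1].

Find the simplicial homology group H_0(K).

Fix the vertex order 0 < 1 < 2 < 3 and write every simplex with vertices in increasing order. Then dim K = 1 and the simplices of K are:

  0-simplices (4): [0], [1], [2], [3]
  1-simplices (4): [0,2], [0,3], [1,2], [1,3]

giving chain groups C_0 ≅ Z^4, C_1 ≅ Z^4.

The boundary map ∂_1: C_1 → C_0 maps an edge to its endpoints' difference, ∂[p,q] = q − p. For instance
  ∂[0,3] = [3] − [0].
The 4×4 boundary matrix has rank 3 and Smith normal form diag(1,1,1).

From H_k ≅ ker(∂_k) / im(∂_{k+1}) we obtain:

  H_0: rank C_0 − rank ∂_1 = 4 − 3 = 1, and the invariant factors of ∂_1 are all 1, so H_0 = Z.

(K is a triangulation of the circle S^1.)

H_0 ≅ Z.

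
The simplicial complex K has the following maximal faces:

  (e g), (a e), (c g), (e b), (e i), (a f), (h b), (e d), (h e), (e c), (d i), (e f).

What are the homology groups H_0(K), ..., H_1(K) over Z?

K has 9 vertices, 12 edges.
rank ∂_0 = 0, rank ∂_1 = 8 ⇒ b_0 = 9 − 0 − 8 = 1; all invariant factors of ∂_1 are 1 so no torsion. So H_0 ≅ Z.
rank ∂_1 = 8, rank ∂_2 = 0 ⇒ b_1 = 12 − 8 − 0 = 4. So H_1 ≅ Z^4.

H_0 = Z,  H_1 = Z^4.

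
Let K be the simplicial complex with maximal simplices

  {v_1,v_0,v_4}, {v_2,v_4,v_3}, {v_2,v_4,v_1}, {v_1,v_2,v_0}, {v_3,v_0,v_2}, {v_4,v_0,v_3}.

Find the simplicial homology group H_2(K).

Fix the vertex order v_0 < v_1 < v_2 < v_3 < v_4 and write every simplex with vertices in increasing order. Then dim K = 2 and the simplices of K are:

  0-simplices (5): [v_0], [v_1], [v_2], [v_3], [v_4]
  1-simplices (9): [v_0,v_1], [v_0,v_2], [v_0,v_3], [v_0,v_4], [v_1,v_2], [v_1,v_4], [v_2,v_3], [v_2,v_4], [v_3,v_4]
  2-simplices (6): [v_0,v_1,v_2], [v_0,v_1,v_4], [v_0,v_2,v_3], [v_0,v_3,v_4], [v_1,v_2,v_4], [v_2,v_3,v_4]

so the chain groups are C_0 ≅ Z^5, C_1 ≅ Z^9, C_2 ≅ Z^6.

Boundary ∂_1: C_1 → C_0 is given by ∂[p,q] = [q] − [p].
This gives a 5×9 integer matrix of rank 4; reducing to Smith normal form yields diagonal entries (1,1,1,1).

The boundary map ∂_2: C_2 → C_1 maps a triangle to the signed sum of its edges. For instance
  ∂[v_2,v_3,v_4] = [v_3,v_4] − [v_2,v_4] + [v_2,v_3],
  ∂[v_1,v_2,v_4] = [v_2,v_4] − [v_1,v_4] + [v_1,v_2].
As a 9×6 matrix over Z this has rank 5, with invariant factors (1,1,1,1,1).

Computing H_k = (kernel of ∂_k) / (image of ∂_{k+1}):

  H_2: rank ker ∂_2 − rank ∂_3 = (6 − 5) − 0 = 1, and there is no ∂_3, so H_2 = Z.

(K is a triangulation of the 2-sphere S^2.)

H_2 = Z.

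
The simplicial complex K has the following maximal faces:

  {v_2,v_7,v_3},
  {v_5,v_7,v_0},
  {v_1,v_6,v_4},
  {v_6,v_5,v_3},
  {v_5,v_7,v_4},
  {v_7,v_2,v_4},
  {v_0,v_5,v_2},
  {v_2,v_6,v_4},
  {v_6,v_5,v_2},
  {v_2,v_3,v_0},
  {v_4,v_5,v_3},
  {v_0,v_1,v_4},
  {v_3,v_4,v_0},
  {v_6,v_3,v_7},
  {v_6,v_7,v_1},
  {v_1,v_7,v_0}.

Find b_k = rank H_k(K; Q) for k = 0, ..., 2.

b_0 = 1, b_1 = 2, b_2 = 1.

We work with the vertex ordering v_0 < v_1 < v_2 < v_3 < v_4 < v_5 < v_6 < v_7. The simplices of K, each written with vertices in increasing order, are:

  0-simplices (8): [v_0], [v_1], [v_2], [v_3], [v_4], [v_5], [v_6], [v_7]
  1-simplices (24): (24 of them)
  2-simplices (16): (16 of them)

Hence C_0 ≅ Z^8, C_1 ≅ Z^24, C_2 ≅ Z^16.

Boundary ∂_1: C_1 → C_0 sends each edge [p,q] (with p < q) to q − p. For instance
  ∂[v_5,v_7] = [v_7] − [v_5].
The resulting 8×24 matrix has rank 7, and its Smith normal form has invariant factors (1,1,1,1,1,1,1).

The boundary map ∂_2: C_2 → C_1 sends each 2-simplex [p,q,r] to [q,r] − [p,r] + [p,q]. For instance
  ∂[v_0,v_5,v_7] = [v_5,v_7] − [v_0,v_7] + [v_0,v_5],
  ∂[v_0,v_1,v_4] = [v_1,v_4] − [v_0,v_4] + [v_0,v_1].
The resulting 24×16 matrix has rank 15, and its Smith normal form has invariant factors (1,1,1,1,1,1,1,1,1,1,1,1,1,1,1).

Now H_k = ker ∂_k / im ∂_{k+1}, so:

  H_0: rank C_0 − rank ∂_1 = 8 − 7 = 1, and the invariant factors of ∂_1 are all 1, so H_0 = Z.
  H_1: rank ker ∂_1 − rank ∂_2 = (24 − 7) − 15 = 2, and the invariant factors of ∂_2 are all 1, so H_1 = Z^2.
  H_2: rank ker ∂_2 − rank ∂_3 = (16 − 15) − 0 = 1, and there is no ∂_3, so H_2 = Z.

(K is a triangulation of the torus T^2.)

Hence the Betti numbers are b_0 = 1, b_1 = 2, b_2 = 1.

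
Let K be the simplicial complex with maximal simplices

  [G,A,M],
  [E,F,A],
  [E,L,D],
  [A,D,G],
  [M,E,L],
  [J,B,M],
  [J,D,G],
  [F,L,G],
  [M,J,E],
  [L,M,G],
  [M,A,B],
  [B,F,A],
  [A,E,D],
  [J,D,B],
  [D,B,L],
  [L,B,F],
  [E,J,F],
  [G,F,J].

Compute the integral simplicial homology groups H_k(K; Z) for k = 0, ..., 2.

H_0 = Z,  H_1 = Z^2,  H_2 = Z.

Order the vertices as A < B < D < E < F < G < J < L < M. Listing each simplex with vertices in this order, K has dimension 2 with simplices:

  0-simplices (9): A, B, D, E, F, G, J, L, M
  1-simplices (27): AB, AD, AE, AF, AG, AM, BD, BF, BJ, BL, BM, DE, DG, DJ, DL, EF, EJ, EL, EM, FG, FJ, FL, GJ, GL, GM, JM, LM
  2-simplices (18): ABF, ABM, ADE, ADG, AEF, AGM, BDJ, BDL, BFL, BJM, DEL, DGJ, EFJ, EJM, ELM, FGJ, FGL, GLM

giving chain groups C_0 ≅ Z^9, C_1 ≅ Z^27, C_2 ≅ Z^18.

Boundary ∂_1: C_1 → C_0 maps an edge to its endpoints' difference, ∂[p,q] = q − p. For instance
  ∂GL = L − G.
The 9×27 boundary matrix has rank 8 and Smith normal form diag(1,1,1,1,1,1,1,1).

The boundary map ∂_2: C_2 → C_1 acts by ∂[p,q,r] = [q,r] − [p,r] + [p,q]. For instance
  ∂BDL = DL − BL + BD,
  ∂FGJ = GJ − FJ + FG.
The resulting 27×18 matrix has rank 17, and its Smith normal form has invariant factors (1,1,1,1,1,1,1,1,1,1,1,1,1,1,1,1,1).

From H_k ≅ ker(∂_k) / im(∂_{k+1}) we obtain:

  H_0: rank C_0 − rank ∂_1 = 9 − 8 = 1, and the invariant factors of ∂_1 are all 1, so H_0 = Z.
  H_1: rank ker ∂_1 − rank ∂_2 = (27 − 8) − 17 = 2, and the invariant factors of ∂_2 are all 1, so H_1 = Z^2.
  H_2: rank ker ∂_2 − rank ∂_3 = (18 − 17) − 0 = 1, and there is no ∂_3, so H_2 = Z.

(K is a triangulation of the torus T^2.)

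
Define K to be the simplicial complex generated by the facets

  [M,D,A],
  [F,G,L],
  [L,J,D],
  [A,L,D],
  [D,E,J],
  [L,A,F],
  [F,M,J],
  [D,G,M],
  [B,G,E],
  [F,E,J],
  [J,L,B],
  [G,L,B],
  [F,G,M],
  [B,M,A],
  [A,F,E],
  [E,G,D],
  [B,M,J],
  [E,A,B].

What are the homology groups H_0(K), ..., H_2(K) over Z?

H_0 ≅ Z,  H_1 ≅ Z^2,  H_2 ≅ Z.

Fix the vertex order A < B < D < E < F < G < J < L < M and write every simplex with vertices in increasing order. Then dim K = 2 and the simplices of K are:

  0-simplices (9): A, B, D, E, F, G, J, L, M
  1-simplices (27): AB, AD, AE, AF, AL, AM, BE, BG, BJ, BL, BM, DE, DG, DJ, DL, DM, EF, EG, EJ, FG, FJ, FL, FM, GL, GM, JL, JM
  2-simplices (18): ABE, ABM, ADL, ADM, AEF, AFL, BEG, BGL, BJL, BJM, DEG, DEJ, DGM, DJL, EFJ, FGL, FGM, FJM

so the chain groups are C_0 ≅ Z^9, C_1 ≅ Z^27, C_2 ≅ Z^18.

Boundary ∂_1: C_1 → C_0 is given by ∂[p,q] = [q] − [p]. For instance
  ∂BM = M − B.
As a 9×27 matrix over Z this has rank 8, with invariant factors (1,1,1,1,1,1,1,1).

Boundary ∂_2: C_2 → C_1 sends each 2-simplex [p,q,r] to [q,r] − [p,r] + [p,q]. For instance
  ∂ABM = BM − AM + AB,
  ∂AFL = FL − AL + AF.
The resulting 27×18 matrix has rank 17, and its Smith normal form has invariant factors (1,1,1,1,1,1,1,1,1,1,1,1,1,1,1,1,1).

Computing H_k = (kernel of ∂_k) / (image of ∂_{k+1}):

  H_0: rank C_0 − rank ∂_1 = 9 − 8 = 1, and the invariant factors of ∂_1 are all 1, so H_0 ≅ Z.
  H_1: rank ker ∂_1 − rank ∂_2 = (27 − 8) − 17 = 2, and the invariant factors of ∂_2 are all 1, so H_1 ≅ Z^2.
  H_2: rank ker ∂_2 − rank ∂_3 = (18 − 17) − 0 = 1, and there is no ∂_3, so H_2 ≅ Z.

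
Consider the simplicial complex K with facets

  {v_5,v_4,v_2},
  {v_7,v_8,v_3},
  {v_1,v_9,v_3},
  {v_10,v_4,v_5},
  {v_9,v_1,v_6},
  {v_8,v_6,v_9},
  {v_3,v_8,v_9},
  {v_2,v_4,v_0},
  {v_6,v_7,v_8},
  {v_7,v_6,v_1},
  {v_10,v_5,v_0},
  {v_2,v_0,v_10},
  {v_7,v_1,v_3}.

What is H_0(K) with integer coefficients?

H_0 ≅ Z^2.

K has 11 vertices, 22 edges, 13 triangles.
rank ∂_0 = 0, rank ∂_1 = 9 ⇒ b_0 = 11 − 0 − 9 = 2; all invariant factors of ∂_1 are 1 so no torsion. So H_0 ≅ Z^2.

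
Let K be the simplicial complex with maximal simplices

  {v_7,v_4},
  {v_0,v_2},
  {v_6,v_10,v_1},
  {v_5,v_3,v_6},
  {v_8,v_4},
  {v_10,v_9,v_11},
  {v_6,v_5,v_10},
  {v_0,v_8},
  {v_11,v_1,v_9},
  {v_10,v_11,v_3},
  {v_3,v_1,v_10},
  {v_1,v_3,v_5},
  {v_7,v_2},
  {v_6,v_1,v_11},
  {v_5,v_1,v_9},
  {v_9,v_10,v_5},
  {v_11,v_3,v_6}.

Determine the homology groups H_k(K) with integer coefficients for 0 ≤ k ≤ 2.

H_0 ≅ Z^2,  H_1 ≅ Z ⊕ Z/2,  H_2 = 0.

We work with the vertex ordering v_0 < v_1 < v_2 < v_3 < v_4 < v_5 < v_6 < v_7 < v_8 < v_9 < v_10 < v_11. The simplices of K, each written with vertices in increasing order, are:

  0-simplices (12): [v_0], [v_1], [v_2], [v_3], [v_4], [v_5], [v_6], [v_7], [v_8], [v_9], [v_10], [v_11]
  1-simplices (23): (23 of them)
  2-simplices (12): (12 of them)

so the chain groups are C_0 ≅ Z^12, C_1 ≅ Z^23, C_2 ≅ Z^12.

Boundary ∂_1: C_1 → C_0 maps an edge to its endpoints' difference, ∂[p,q] = q − p. For instance
  ∂[v_6,v_10] = [v_10] − [v_6].
The resulting 12×23 matrix has rank 10, and its Smith normal form has invariant factors (1,1,1,1,1,1,1,1,1,1).

Boundary ∂_2: C_2 → C_1 acts by ∂[p,q,r] = [q,r] − [p,r] + [p,q]. For instance
  ∂[v_5,v_9,v_10] = [v_9,v_10] − [v_5,v_10] + [v_5,v_9],
  ∂[v_1,v_5,v_9] = [v_5,v_9] − [v_1,v_9] + [v_1,v_5].
The resulting 23×12 matrix has rank 12, and its Smith normal form has invariant factors (1,1,1,1,1,1,1,1,1,1,1,2).

Reading off H_k = ker ∂_k / im ∂_{k+1}:

  H_0: rank C_0 − rank ∂_1 = 12 − 10 = 2, and the invariant factors of ∂_1 are all 1, so H_0 ≅ Z^2.
  H_1: rank ker ∂_1 − rank ∂_2 = (23 − 10) − 12 = 1, and ∂_2 has invariant factor 2 > 1, so H_1 ≅ Z ⊕ Z/2.
  H_2: rank ker ∂_2 − rank ∂_3 = (12 − 12) − 0 = 0, and there is no ∂_3, so H_2 ≅ 0.

(K is a triangulation of the disjoint union of the circle S^1 and the real projective plane RP^2.)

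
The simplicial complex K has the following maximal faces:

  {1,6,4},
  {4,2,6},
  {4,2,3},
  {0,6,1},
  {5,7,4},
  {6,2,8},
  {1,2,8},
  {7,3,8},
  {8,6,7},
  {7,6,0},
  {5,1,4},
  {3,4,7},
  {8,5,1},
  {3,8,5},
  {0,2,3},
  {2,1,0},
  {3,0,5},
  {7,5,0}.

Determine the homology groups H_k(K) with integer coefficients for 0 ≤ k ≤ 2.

Order the vertices as 0 < 1 < 2 < 3 < 4 < 5 < 6 < 7 < 8. Listing each simplex with vertices in this order, K has dimension 2 with simplices:

  0-simplices (9): [0], [1], [2], [3], [4], [5], [6], [7], [8]
  1-simplices (27): (27 of them)
  2-simplices (18): [0,1,2], [0,1,6], [0,2,3], [0,3,5], [0,5,7], [0,6,7], [1,2,8], [1,4,5], [1,4,6], [1,5,8], [2,3,4], [2,4,6], [2,6,8], [3,4,7], [3,5,8], [3,7,8], [4,5,7], [6,7,8]

giving chain groups C_0 ≅ Z^9, C_1 ≅ Z^27, C_2 ≅ Z^18.

∂_1: C_1 → C_0 maps an edge to its endpoints' difference, ∂[p,q] = q − p. For instance
  ∂[3,7] = [7] − [3].
As a 9×27 matrix over Z this has rank 8, with invariant factors (1,1,1,1,1,1,1,1).

The boundary map ∂_2: C_2 → C_1 maps a triangle to the signed sum of its edges. For instance
  ∂[2,4,6] = [4,6] − [2,6] + [2,4],
  ∂[1,2,8] = [2,8] − [1,8] + [1,2].
The resulting 27×18 matrix has rank 18, and its Smith normal form has invariant factors (1,1,1,1,1,1,1,1,1,1,1,1,1,1,1,1,1,2).

Reading off H_k = ker ∂_k / im ∂_{k+1}:

  H_0: rank C_0 − rank ∂_1 = 9 − 8 = 1, and the invariant factors of ∂_1 are all 1, so H_0 ≅ Z.
  H_1: rank ker ∂_1 − rank ∂_2 = (27 − 8) − 18 = 1, and ∂_2 has invariant factor 2 > 1, so H_1 ≅ Z ⊕ Z/2Z.
  H_2: rank ker ∂_2 − rank ∂_3 = (18 − 18) − 0 = 0, and there is no ∂_3, so H_2 ≅ 0.

(K is a triangulation of the Klein bottle.)

H_0 ≅ Z,  H_1 ≅ Z ⊕ Z/2Z,  H_2 = 0.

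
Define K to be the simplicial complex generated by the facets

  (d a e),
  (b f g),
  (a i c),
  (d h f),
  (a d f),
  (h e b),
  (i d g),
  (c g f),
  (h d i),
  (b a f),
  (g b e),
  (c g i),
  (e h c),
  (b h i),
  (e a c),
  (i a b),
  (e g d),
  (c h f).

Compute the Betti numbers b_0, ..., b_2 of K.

b_0 = 1, b_1 = 2, b_2 = 1.

Fix the vertex order a < b < c < d < e < f < g < h < i and write every simplex with vertices in increasing order. Then dim K = 2 and the simplices of K are:

  0-simplices (9): a, b, c, d, e, f, g, h, i
  1-simplices (27): ab, ac, ad, ae, af, ai, be, bf, bg, bh, bi, ce, cf, cg, ch, ci, de, df, dg, dh, di, eg, eh, fg, fh, gi, hi
  2-simplices (18): abf, abi, ace, aci, ade, adf, beg, beh, bfg, bhi, ceh, cfg, cfh, cgi, deg, dfh, dgi, dhi

so the chain groups are C_0 ≅ Z^9, C_1 ≅ Z^27, C_2 ≅ Z^18.

Boundary ∂_1: C_1 → C_0 maps an edge to its endpoints' difference, ∂[p,q] = q − p.
The resulting 9×27 matrix has rank 8, and its Smith normal form has invariant factors (1,1,1,1,1,1,1,1).

The boundary map ∂_2: C_2 → C_1 maps a triangle to the signed sum of its edges. For instance
  ∂bhi = hi − bi + bh,
  ∂abf = bf − af + ab.
The 27×18 boundary matrix has rank 17 and Smith normal form diag(1,1,1,1,1,1,1,1,1,1,1,1,1,1,1,1,1).

Now H_k = ker ∂_k / im ∂_{k+1}, so:

  H_0: rank C_0 − rank ∂_1 = 9 − 8 = 1, and the invariant factors of ∂_1 are all 1, so H_0 = Z.
  H_1: rank ker ∂_1 − rank ∂_2 = (27 − 8) − 17 = 2, and the invariant factors of ∂_2 are all 1, so H_1 = Z^2.
  H_2: rank ker ∂_2 − rank ∂_3 = (18 − 17) − 0 = 1, and there is no ∂_3, so H_2 = Z.

As a check, the Euler characteristic is 9 − 27 + 18 = 0, which agrees with 1 − 2 + 1 = 0.

Hence the Betti numbers are b_0 = 1, b_1 = 2, b_2 = 1.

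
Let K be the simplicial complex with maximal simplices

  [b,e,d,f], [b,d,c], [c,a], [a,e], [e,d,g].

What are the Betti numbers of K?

Fix the vertex order a < b < c < d < e < f < g and write every simplex with vertices in increasing order. Then dim K = 3 and the simplices of K are:

  0-simplices (7): a, b, c, d, e, f, g
  1-simplices (12): ac, ae, bc, bd, be, bf, cd, de, df, dg, ef, eg
  2-simplices (6): bcd, bde, bdf, bef, def, deg
  3-simplices (1): bdef

giving chain groups C_0 ≅ Z^7, C_1 ≅ Z^12, C_2 ≅ Z^6, C_3 ≅ Z^1.

∂_1: C_1 → C_0 sends each edge [p,q] (with p < q) to q − p.
The 7×12 boundary matrix has rank 6 and Smith normal form diag(1,1,1,1,1,1).

Boundary ∂_2: C_2 → C_1 sends each 2-simplex [p,q,r] to [q,r] − [p,r] + [p,q]. For instance
  ∂bcd = cd − bd + bc,
  ∂def = ef − df + de.
This gives a 12×6 integer matrix of rank 5; reducing to Smith normal form yields diagonal entries (1,1,1,1,1).

Boundary ∂_3: C_3 → C_2 sends each 3-simplex σ to the alternating sum Σ_i (−1)^i (σ with its i-th vertex removed). For instance
  ∂bdef = def − bef + bdf − bde.
The resulting 6×1 matrix has rank 1, and its Smith normal form has invariant factors (1).

Reading off H_k = ker ∂_k / im ∂_{k+1}:

  H_0: rank C_0 − rank ∂_1 = 7 − 6 = 1, and the invariant factors of ∂_1 are all 1, so H_0 ≅ Z.
  H_1: rank ker ∂_1 − rank ∂_2 = (12 − 6) − 5 = 1, and the invariant factors of ∂_2 are all 1, so H_1 ≅ Z.
  H_2: rank ker ∂_2 − rank ∂_3 = (6 − 5) − 1 = 0, and the invariant factors of ∂_3 are all 1, so H_2 ≅ 0.
  H_3: rank ker ∂_3 − rank ∂_4 = (1 − 1) − 0 = 0, and there is no ∂_4, so H_3 ≅ 0.

Hence the Betti numbers are b_0 = 1, b_1 = 1, b_2 = 0, b_3 = 0.

b_0 = 1, b_1 = 1, b_2 = 0, b_3 = 0.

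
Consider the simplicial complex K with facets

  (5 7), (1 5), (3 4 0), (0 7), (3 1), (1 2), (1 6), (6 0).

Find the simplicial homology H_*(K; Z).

K has 8 vertices, 10 edges, 1 triangle.
rank ∂_0 = 0, rank ∂_1 = 7 ⇒ b_0 = 8 − 0 − 7 = 1; all invariant factors of ∂_1 are 1 so no torsion. So H_0 = Z.
rank ∂_1 = 7, rank ∂_2 = 1 ⇒ b_1 = 10 − 7 − 1 = 2; all invariant factors of ∂_2 are 1 so no torsion. So H_1 = Z^2.
rank ∂_2 = 1, rank ∂_3 = 0 ⇒ b_2 = 1 − 1 − 0 = 0. So H_2 = 0.

H_0 = Z,  H_1 = Z^2,  H_2 = 0.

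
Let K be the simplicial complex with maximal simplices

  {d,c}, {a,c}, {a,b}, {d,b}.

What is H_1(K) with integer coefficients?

H_1 ≅ Z.

Fix the vertex order a < b < c < d and write every simplex with vertices in increasing order. Then dim K = 1 and the simplices of K are:

  0-simplices (4): a, b, c, d
  1-simplices (4): ab, ac, bd, cd

giving chain groups C_0 ≅ Z^4, C_1 ≅ Z^4.

The boundary map ∂_1: C_1 → C_0 maps an edge to its endpoints' difference, ∂[p,q] = q − p. For instance
  ∂cd = d − c.
As a 4×4 matrix over Z this has rank 3, with invariant factors (1,1,1).

From H_k ≅ ker(∂_k) / im(∂_{k+1}) we obtain:

  H_1: rank ker ∂_1 − rank ∂_2 = (4 − 3) − 0 = 1, and there is no ∂_2, so H_1 ≅ Z.

(K is a triangulation of the circle S^1.)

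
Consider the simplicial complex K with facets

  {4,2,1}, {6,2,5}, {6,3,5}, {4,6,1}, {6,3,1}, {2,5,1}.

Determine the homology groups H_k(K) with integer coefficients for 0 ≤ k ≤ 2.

H_0 = Z,  H_1 = Z,  H_2 = 0.

K has 6 vertices, 12 edges, 6 triangles.
rank ∂_0 = 0, rank ∂_1 = 5 ⇒ b_0 = 6 − 0 − 5 = 1; all invariant factors of ∂_1 are 1 so no torsion. So H_0 ≅ Z.
rank ∂_1 = 5, rank ∂_2 = 6 ⇒ b_1 = 12 − 5 − 6 = 1; all invariant factors of ∂_2 are 1 so no torsion. So H_1 ≅ Z.
rank ∂_2 = 6, rank ∂_3 = 0 ⇒ b_2 = 6 − 6 − 0 = 0. So H_2 ≅ 0.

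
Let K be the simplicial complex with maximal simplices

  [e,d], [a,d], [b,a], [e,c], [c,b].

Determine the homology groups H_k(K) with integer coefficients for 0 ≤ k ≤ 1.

Take the total order a < b < c < d < e on the vertex set. Then K (dimension 1) consists of the simplices:

  0-simplices (5): a, b, c, d, e
  1-simplices (5): ab, ad, bc, ce, de

Hence C_0 ≅ Z^5, C_1 ≅ Z^5.

The boundary map ∂_1: C_1 → C_0 maps an edge to its endpoints' difference, ∂[p,q] = q − p. For instance
  ∂ad = d − a.
The resulting 5×5 matrix has rank 4, and its Smith normal form has invariant factors (1,1,1,1).

From H_k ≅ ker(∂_k) / im(∂_{k+1}) we obtain:

  H_0: rank C_0 − rank ∂_1 = 5 − 4 = 1, and the invariant factors of ∂_1 are all 1, so H_0 ≅ Z.
  H_1: rank ker ∂_1 − rank ∂_2 = (5 − 4) − 0 = 1, and there is no ∂_2, so H_1 ≅ Z.

H_0 ≅ Z,  H_1 ≅ Z.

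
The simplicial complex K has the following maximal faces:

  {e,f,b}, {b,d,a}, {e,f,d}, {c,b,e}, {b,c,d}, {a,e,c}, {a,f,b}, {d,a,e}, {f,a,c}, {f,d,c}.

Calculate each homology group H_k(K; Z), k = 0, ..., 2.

H_0 ≅ Z,  H_1 ≅ Z/2,  H_2 = 0.

Order the vertices as a < b < c < d < e < f. Listing each simplex with vertices in this order, K has dimension 2 with simplices:

  0-simplices (6): a, b, c, d, e, f
  1-simplices (15): ab, ac, ad, ae, af, bc, bd, be, bf, cd, ce, cf, de, df, ef
  2-simplices (10): abd, abf, ace, acf, ade, bcd, bce, bef, cdf, def

Hence C_0 ≅ Z^6, C_1 ≅ Z^15, C_2 ≅ Z^10.

The boundary map ∂_1: C_1 → C_0 maps an edge to its endpoints' difference, ∂[p,q] = q − p.
As a 6×15 matrix over Z this has rank 5, with invariant factors (1,1,1,1,1).

Boundary ∂_2: C_2 → C_1 maps a triangle to the signed sum of its edges. For instance
  ∂acf = cf − af + ac,
  ∂bce = ce − be + bc.
The resulting 15×10 matrix has rank 10, and its Smith normal form has invariant factors (1,1,1,1,1,1,1,1,1,2).

Computing H_k = (kernel of ∂_k) / (image of ∂_{k+1}):

  H_0: rank C_0 − rank ∂_1 = 6 − 5 = 1, and the invariant factors of ∂_1 are all 1, so H_0 ≅ Z.
  H_1: rank ker ∂_1 − rank ∂_2 = (15 − 5) − 10 = 0, and ∂_2 has invariant factor 2 > 1, so H_1 ≅ Z/2.
  H_2: rank ker ∂_2 − rank ∂_3 = (10 − 10) − 0 = 0, and there is no ∂_3, so H_2 ≅ 0.

(K is a triangulation of the real projective plane RP^2.)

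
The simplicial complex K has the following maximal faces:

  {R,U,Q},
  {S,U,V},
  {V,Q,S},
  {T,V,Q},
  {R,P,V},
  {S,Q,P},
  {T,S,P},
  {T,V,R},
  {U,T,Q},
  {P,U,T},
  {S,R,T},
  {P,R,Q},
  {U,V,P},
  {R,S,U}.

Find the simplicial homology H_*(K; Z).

H_0 = Z,  H_1 = Z^2,  H_2 = Z.

We work with the vertex ordering P < Q < R < S < T < U < V. The simplices of K, each written with vertices in increasing order, are:

  0-simplices (7): P, Q, R, S, T, U, V
  1-simplices (21): PQ, PR, PS, PT, PU, PV, QR, QS, QT, QU, QV, RS, RT, RU, RV, ST, SU, SV, TU, TV, UV
  2-simplices (14): PQR, PQS, PRV, PST, PTU, PUV, QRU, QSV, QTU, QTV, RST, RSU, RTV, SUV

giving chain groups C_0 ≅ Z^7, C_1 ≅ Z^21, C_2 ≅ Z^14.

Boundary ∂_1: C_1 → C_0 sends each edge [p,q] (with p < q) to q − p. For instance
  ∂RU = U − R.
The resulting 7×21 matrix has rank 6, and its Smith normal form has invariant factors (1,1,1,1,1,1).

∂_2: C_2 → C_1 sends each 2-simplex [p,q,r] to [q,r] − [p,r] + [p,q]. For instance
  ∂PUV = UV − PV + PU,
  ∂PRV = RV − PV + PR.
The resulting 21×14 matrix has rank 13, and its Smith normal form has invariant factors (1,1,1,1,1,1,1,1,1,1,1,1,1).

Now H_k = ker ∂_k / im ∂_{k+1}, so:

  H_0: rank C_0 − rank ∂_1 = 7 − 6 = 1, and the invariant factors of ∂_1 are all 1, so H_0 = Z.
  H_1: rank ker ∂_1 − rank ∂_2 = (21 − 6) − 13 = 2, and the invariant factors of ∂_2 are all 1, so H_1 = Z^2.
  H_2: rank ker ∂_2 − rank ∂_3 = (14 − 13) − 0 = 1, and there is no ∂_3, so H_2 = Z.

(K is a triangulation of the torus T^2.)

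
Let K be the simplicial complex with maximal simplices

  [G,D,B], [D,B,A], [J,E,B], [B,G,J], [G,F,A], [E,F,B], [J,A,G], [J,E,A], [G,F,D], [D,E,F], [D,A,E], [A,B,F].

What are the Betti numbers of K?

b_0 = 1, b_1 = 0, b_2 = 0.

We work with the vertex ordering A < B < D < E < F < G < J. The simplices of K, each written with vertices in increasing order, are:

  0-simplices (7): A, B, D, E, F, G, J
  1-simplices (18): AB, AD, AE, AF, AG, AJ, BD, BE, BF, BG, BJ, DE, DF, DG, EF, EJ, FG, GJ
  2-simplices (12): ABD, ABF, ADE, AEJ, AFG, AGJ, BDG, BEF, BEJ, BGJ, DEF, DFG

giving chain groups C_0 ≅ Z^7, C_1 ≅ Z^18, C_2 ≅ Z^12.

∂_1: C_1 → C_0 maps an edge to its endpoints' difference, ∂[p,q] = q − p. For instance
  ∂DE = E − D.
The resulting 7×18 matrix has rank 6, and its Smith normal form has invariant factors (1,1,1,1,1,1).

∂_2: C_2 → C_1 sends each 2-simplex [p,q,r] to [q,r] − [p,r] + [p,q]. For instance
  ∂BDG = DG − BG + BD,
  ∂BEJ = EJ − BJ + BE.
The resulting 18×12 matrix has rank 12, and its Smith normal form has invariant factors (1,1,1,1,1,1,1,1,1,1,1,2).

Now H_k = ker ∂_k / im ∂_{k+1}, so:

  H_0: rank C_0 − rank ∂_1 = 7 − 6 = 1, and the invariant factors of ∂_1 are all 1, so H_0 = Z.
  H_1: rank ker ∂_1 − rank ∂_2 = (18 − 6) − 12 = 0, and ∂_2 has invariant factor 2 > 1, so H_1 = Z/2.
  H_2: rank ker ∂_2 − rank ∂_3 = (12 − 12) − 0 = 0, and there is no ∂_3, so H_2 = 0.

As a check, the Euler characteristic is 7 − 18 + 12 = 1, which agrees with 1 − 0 + 0 = 1.

Hence the Betti numbers are b_0 = 1, b_1 = 0, b_2 = 0.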